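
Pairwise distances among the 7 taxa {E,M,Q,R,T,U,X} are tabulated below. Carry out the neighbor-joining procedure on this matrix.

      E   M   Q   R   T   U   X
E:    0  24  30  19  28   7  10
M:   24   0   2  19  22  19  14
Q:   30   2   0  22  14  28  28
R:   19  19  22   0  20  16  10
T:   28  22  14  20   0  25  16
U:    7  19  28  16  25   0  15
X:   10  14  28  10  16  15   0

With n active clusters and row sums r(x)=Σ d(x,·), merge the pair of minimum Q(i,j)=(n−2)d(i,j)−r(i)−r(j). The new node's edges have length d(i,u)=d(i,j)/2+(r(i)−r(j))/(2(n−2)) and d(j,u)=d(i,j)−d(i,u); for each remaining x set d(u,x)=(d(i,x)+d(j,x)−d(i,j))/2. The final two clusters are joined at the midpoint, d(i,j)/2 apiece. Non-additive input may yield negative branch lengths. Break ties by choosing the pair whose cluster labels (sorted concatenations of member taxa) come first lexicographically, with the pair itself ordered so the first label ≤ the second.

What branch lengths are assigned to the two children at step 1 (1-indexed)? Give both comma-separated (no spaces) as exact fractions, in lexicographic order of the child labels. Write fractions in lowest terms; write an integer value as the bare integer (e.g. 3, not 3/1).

step 1: merge (M,Q) at d=2, Q=-214; branch lengths M→-7/5, Q→17/5; new cluster MQ
  updated: d(E,MQ)=26, d(MQ,R)=39/2, d(MQ,T)=17, d(MQ,U)=45/2, d(MQ,X)=20
step 2: merge (E,U) at d=7, Q=-295/2; branch lengths E→65/16, U→47/16; new cluster EU
  updated: d(EU,MQ)=83/4, d(EU,R)=14, d(EU,T)=23, d(EU,X)=9
step 3: merge (MQ,T) at d=17, Q=-409/4; branch lengths MQ→209/24, T→199/24; new cluster MQT
  updated: d(EU,MQT)=107/8, d(MQT,R)=45/4, d(MQT,X)=19/2
step 4: merge (EU,X) at d=9, Q=-375/8; branch lengths EU→207/32, X→81/32; new cluster EUX
  updated: d(EUX,MQT)=111/16, d(EUX,R)=15/2
step 5: merge (EUX,MQT) at d=111/16, Q=-411/16; branch lengths EUX→51/32, MQT→171/32; new cluster EMQTUX
  updated: d(EMQTUX,R)=189/32
step 6: merge (EMQTUX,R) at d=189/32; branch lengths EMQTUX→189/64, R→189/64; new cluster EMQRTUX
final tree: ((((E:65/16,U:47/16):207/32,X:81/32):51/32,((M:-7/5,Q:17/5):209/24,T:199/24):171/32):189/64,R:189/64)
total length: 1531/32

-7/5,17/5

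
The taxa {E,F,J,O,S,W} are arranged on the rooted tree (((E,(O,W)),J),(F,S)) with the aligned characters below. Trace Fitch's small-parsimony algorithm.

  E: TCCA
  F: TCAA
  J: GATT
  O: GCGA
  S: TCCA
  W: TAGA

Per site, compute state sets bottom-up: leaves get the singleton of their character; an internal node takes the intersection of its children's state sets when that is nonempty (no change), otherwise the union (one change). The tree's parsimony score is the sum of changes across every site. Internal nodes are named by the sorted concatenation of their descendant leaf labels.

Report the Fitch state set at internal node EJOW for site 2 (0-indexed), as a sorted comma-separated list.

site 0, node OW: O={G} ∪ W={T} → {G,T} (+1)
site 0, node EOW: E={T} ∩ OW={G,T} → {T} (+0)
site 0, node EJOW: EOW={T} ∪ J={G} → {G,T} (+1)
site 0, node FS: F={T} ∩ S={T} → {T} (+0)
site 0, node EFJOSW: EJOW={G,T} ∩ FS={T} → {T} (+0)
site 1, node OW: O={C} ∪ W={A} → {A,C} (+1)
site 1, node EOW: E={C} ∩ OW={A,C} → {C} (+0)
site 1, node EJOW: EOW={C} ∪ J={A} → {A,C} (+1)
site 1, node FS: F={C} ∩ S={C} → {C} (+0)
site 1, node EFJOSW: EJOW={A,C} ∩ FS={C} → {C} (+0)
site 2, node OW: O={G} ∩ W={G} → {G} (+0)
site 2, node EOW: E={C} ∪ OW={G} → {C,G} (+1)
site 2, node EJOW: EOW={C,G} ∪ J={T} → {C,G,T} (+1)
site 2, node FS: F={A} ∪ S={C} → {A,C} (+1)
site 2, node EFJOSW: EJOW={C,G,T} ∩ FS={A,C} → {C} (+0)
site 3, node OW: O={A} ∩ W={A} → {A} (+0)
site 3, node EOW: E={A} ∩ OW={A} → {A} (+0)
site 3, node EJOW: EOW={A} ∪ J={T} → {A,T} (+1)
site 3, node FS: F={A} ∩ S={A} → {A} (+0)
site 3, node EFJOSW: EJOW={A,T} ∩ FS={A} → {A} (+0)
per-site changes: [2, 2, 3, 1]; total = 8

C,G,T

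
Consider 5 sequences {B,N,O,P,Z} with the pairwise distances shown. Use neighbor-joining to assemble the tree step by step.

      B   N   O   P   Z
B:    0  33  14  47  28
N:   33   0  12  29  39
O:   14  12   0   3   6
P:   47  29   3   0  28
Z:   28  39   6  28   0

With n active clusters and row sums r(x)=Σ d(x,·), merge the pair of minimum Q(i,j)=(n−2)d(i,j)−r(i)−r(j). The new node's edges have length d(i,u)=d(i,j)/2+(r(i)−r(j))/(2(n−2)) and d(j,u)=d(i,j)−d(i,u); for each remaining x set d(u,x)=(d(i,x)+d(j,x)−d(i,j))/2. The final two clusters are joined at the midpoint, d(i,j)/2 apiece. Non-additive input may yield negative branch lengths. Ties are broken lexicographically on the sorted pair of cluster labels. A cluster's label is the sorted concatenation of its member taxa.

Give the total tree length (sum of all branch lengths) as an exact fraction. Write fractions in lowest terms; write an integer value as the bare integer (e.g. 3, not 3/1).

445/8

1. join B+Z (d=28, Q=-139) ⇒ BZ; edges |B|=35/2, |Z|=21/2
  updated: d(BZ,N)=22, d(BZ,O)=-4, d(BZ,P)=47/2
2. join BZ+N (d=22, Q=-121/2) ⇒ BNZ; edges |BZ|=45/8, |N|=131/8
  updated: d(BNZ,O)=-7, d(BNZ,P)=61/4
3. join BNZ+O (d=-7, Q=-45/4) ⇒ BNOZ; edges |BNZ|=21/8, |O|=-77/8
  updated: d(BNOZ,P)=101/8
4. join BNOZ+P (d=101/8) ⇒ BNOPZ; edges |BNOZ|=101/16, |P|=101/16
final tree: ((((B:35/2,Z:21/2):45/8,N:131/8):21/8,O:-77/8):101/16,P:101/16)
total length: 445/8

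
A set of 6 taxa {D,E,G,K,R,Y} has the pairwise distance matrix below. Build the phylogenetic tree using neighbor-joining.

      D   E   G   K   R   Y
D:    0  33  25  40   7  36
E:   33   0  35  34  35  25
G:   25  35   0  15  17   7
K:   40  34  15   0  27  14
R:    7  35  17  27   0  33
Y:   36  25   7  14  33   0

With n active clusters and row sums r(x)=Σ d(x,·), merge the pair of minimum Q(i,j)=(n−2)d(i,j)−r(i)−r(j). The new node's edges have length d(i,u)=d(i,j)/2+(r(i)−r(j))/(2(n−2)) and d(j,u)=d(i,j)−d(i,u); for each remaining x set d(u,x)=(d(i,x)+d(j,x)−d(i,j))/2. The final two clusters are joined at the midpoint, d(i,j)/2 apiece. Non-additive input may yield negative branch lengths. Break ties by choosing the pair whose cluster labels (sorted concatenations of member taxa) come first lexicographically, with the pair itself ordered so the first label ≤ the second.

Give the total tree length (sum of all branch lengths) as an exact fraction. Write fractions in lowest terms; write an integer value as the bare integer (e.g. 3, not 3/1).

iteration 1: select D,R (d=7, Q=-232); attach at lengths (25/4, 3/4); label the merged cluster DR
  updated: d(DR,E)=61/2, d(DR,G)=35/2, d(DR,K)=30, d(DR,Y)=31
iteration 2: select DR,E (d=61/2, Q=-142); attach at lengths (38/3, 107/6); label the merged cluster DER
  updated: d(DER,G)=11, d(DER,K)=67/4, d(DER,Y)=51/4
iteration 3: select DER,K (d=67/4, Q=-211/4); attach at lengths (113/16, 155/16); label the merged cluster DEKR
  updated: d(DEKR,G)=37/8, d(DEKR,Y)=5
iteration 4: select DEKR,G (d=37/8, Q=-133/8); attach at lengths (21/16, 53/16); label the merged cluster DEGKR
  updated: d(DEGKR,Y)=59/16
iteration 5: select DEGKR,Y (d=59/16); attach at lengths (59/32, 59/32); label the merged cluster DEGKRY
final tree: (((((D:25/4,R:3/4):38/3,E:107/6):113/16,K:155/16):21/16,G:53/16):59/32,Y:59/32)
total length: 1001/16

1001/16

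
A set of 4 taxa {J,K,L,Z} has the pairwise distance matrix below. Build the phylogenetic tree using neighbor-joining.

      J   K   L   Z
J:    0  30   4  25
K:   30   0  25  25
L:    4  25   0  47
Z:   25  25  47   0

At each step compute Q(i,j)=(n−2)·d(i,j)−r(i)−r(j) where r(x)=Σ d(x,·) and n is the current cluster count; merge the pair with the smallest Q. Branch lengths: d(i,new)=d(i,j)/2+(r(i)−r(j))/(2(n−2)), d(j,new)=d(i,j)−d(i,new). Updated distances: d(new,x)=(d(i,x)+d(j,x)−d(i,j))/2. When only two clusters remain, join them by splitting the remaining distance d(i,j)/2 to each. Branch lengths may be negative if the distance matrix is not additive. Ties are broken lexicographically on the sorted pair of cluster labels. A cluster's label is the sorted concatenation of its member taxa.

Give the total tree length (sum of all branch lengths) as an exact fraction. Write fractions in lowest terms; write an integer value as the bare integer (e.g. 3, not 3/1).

185/4

iteration 1: select J,L (d=4, Q=-127); attach at lengths (-9/4, 25/4); label the merged cluster JL
  updated: d(JL,K)=51/2, d(JL,Z)=34
iteration 2: select JL,K (d=51/2, Q=-169/2); attach at lengths (69/4, 33/4); label the merged cluster JKL
  updated: d(JKL,Z)=67/4
iteration 3: select JKL,Z (d=67/4); attach at lengths (67/8, 67/8); label the merged cluster JKLZ
final tree: (((J:-9/4,L:25/4):69/4,K:33/4):67/8,Z:67/8)
total length: 185/4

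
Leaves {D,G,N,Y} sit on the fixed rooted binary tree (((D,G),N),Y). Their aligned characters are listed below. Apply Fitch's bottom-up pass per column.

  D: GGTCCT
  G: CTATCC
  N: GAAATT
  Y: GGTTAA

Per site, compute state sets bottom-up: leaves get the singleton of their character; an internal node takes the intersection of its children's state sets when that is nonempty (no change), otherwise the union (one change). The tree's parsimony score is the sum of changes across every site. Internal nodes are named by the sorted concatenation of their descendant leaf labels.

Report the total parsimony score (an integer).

[col 0] DG: children D:{G}, G:{C} ∪→ {C,G}; cost 1
[col 0] DGN: children DG:{C,G}, N:{G} ∩→ {G}; cost 0
[col 0] DGNY: children DGN:{G}, Y:{G} ∩→ {G}; cost 0
[col 1] DG: children D:{G}, G:{T} ∪→ {G,T}; cost 1
[col 1] DGN: children DG:{G,T}, N:{A} ∪→ {A,G,T}; cost 1
[col 1] DGNY: children DGN:{A,G,T}, Y:{G} ∩→ {G}; cost 0
[col 2] DG: children D:{T}, G:{A} ∪→ {A,T}; cost 1
[col 2] DGN: children DG:{A,T}, N:{A} ∩→ {A}; cost 0
[col 2] DGNY: children DGN:{A}, Y:{T} ∪→ {A,T}; cost 1
[col 3] DG: children D:{C}, G:{T} ∪→ {C,T}; cost 1
[col 3] DGN: children DG:{C,T}, N:{A} ∪→ {A,C,T}; cost 1
[col 3] DGNY: children DGN:{A,C,T}, Y:{T} ∩→ {T}; cost 0
[col 4] DG: children D:{C}, G:{C} ∩→ {C}; cost 0
[col 4] DGN: children DG:{C}, N:{T} ∪→ {C,T}; cost 1
[col 4] DGNY: children DGN:{C,T}, Y:{A} ∪→ {A,C,T}; cost 1
[col 5] DG: children D:{T}, G:{C} ∪→ {C,T}; cost 1
[col 5] DGN: children DG:{C,T}, N:{T} ∩→ {T}; cost 0
[col 5] DGNY: children DGN:{T}, Y:{A} ∪→ {A,T}; cost 1
per-site changes: [1, 2, 2, 2, 2, 2]; total = 11

11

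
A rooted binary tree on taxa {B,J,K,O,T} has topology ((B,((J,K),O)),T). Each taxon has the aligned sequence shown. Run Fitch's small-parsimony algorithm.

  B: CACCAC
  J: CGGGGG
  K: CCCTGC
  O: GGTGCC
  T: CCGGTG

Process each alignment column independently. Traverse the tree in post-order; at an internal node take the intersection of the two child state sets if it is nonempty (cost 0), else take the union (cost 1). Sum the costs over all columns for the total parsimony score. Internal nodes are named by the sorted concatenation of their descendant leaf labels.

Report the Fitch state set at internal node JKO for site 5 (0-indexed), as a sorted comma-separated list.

[col 0] JK: children J:{C}, K:{C} ∩→ {C}; cost 0
[col 0] JKO: children JK:{C}, O:{G} ∪→ {C,G}; cost 1
[col 0] BJKO: children B:{C}, JKO:{C,G} ∩→ {C}; cost 0
[col 0] BJKOT: children BJKO:{C}, T:{C} ∩→ {C}; cost 0
[col 1] JK: children J:{G}, K:{C} ∪→ {C,G}; cost 1
[col 1] JKO: children JK:{C,G}, O:{G} ∩→ {G}; cost 0
[col 1] BJKO: children B:{A}, JKO:{G} ∪→ {A,G}; cost 1
[col 1] BJKOT: children BJKO:{A,G}, T:{C} ∪→ {A,C,G}; cost 1
[col 2] JK: children J:{G}, K:{C} ∪→ {C,G}; cost 1
[col 2] JKO: children JK:{C,G}, O:{T} ∪→ {C,G,T}; cost 1
[col 2] BJKO: children B:{C}, JKO:{C,G,T} ∩→ {C}; cost 0
[col 2] BJKOT: children BJKO:{C}, T:{G} ∪→ {C,G}; cost 1
[col 3] JK: children J:{G}, K:{T} ∪→ {G,T}; cost 1
[col 3] JKO: children JK:{G,T}, O:{G} ∩→ {G}; cost 0
[col 3] BJKO: children B:{C}, JKO:{G} ∪→ {C,G}; cost 1
[col 3] BJKOT: children BJKO:{C,G}, T:{G} ∩→ {G}; cost 0
[col 4] JK: children J:{G}, K:{G} ∩→ {G}; cost 0
[col 4] JKO: children JK:{G}, O:{C} ∪→ {C,G}; cost 1
[col 4] BJKO: children B:{A}, JKO:{C,G} ∪→ {A,C,G}; cost 1
[col 4] BJKOT: children BJKO:{A,C,G}, T:{T} ∪→ {A,C,G,T}; cost 1
[col 5] JK: children J:{G}, K:{C} ∪→ {C,G}; cost 1
[col 5] JKO: children JK:{C,G}, O:{C} ∩→ {C}; cost 0
[col 5] BJKO: children B:{C}, JKO:{C} ∩→ {C}; cost 0
[col 5] BJKOT: children BJKO:{C}, T:{G} ∪→ {C,G}; cost 1
per-site changes: [1, 3, 3, 2, 3, 2]; total = 14

C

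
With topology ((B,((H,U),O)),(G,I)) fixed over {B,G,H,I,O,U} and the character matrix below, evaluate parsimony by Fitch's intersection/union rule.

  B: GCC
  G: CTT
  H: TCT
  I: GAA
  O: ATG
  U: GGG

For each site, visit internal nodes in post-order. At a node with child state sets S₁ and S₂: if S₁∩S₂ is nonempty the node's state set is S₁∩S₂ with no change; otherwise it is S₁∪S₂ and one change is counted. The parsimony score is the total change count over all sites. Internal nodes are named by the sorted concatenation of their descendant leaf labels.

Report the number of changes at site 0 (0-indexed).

3

[col 0] HU: children H:{T}, U:{G} ∪→ {G,T}; cost 1
[col 0] HOU: children HU:{G,T}, O:{A} ∪→ {A,G,T}; cost 1
[col 0] BHOU: children B:{G}, HOU:{A,G,T} ∩→ {G}; cost 0
[col 0] GI: children G:{C}, I:{G} ∪→ {C,G}; cost 1
[col 0] BGHIOU: children BHOU:{G}, GI:{C,G} ∩→ {G}; cost 0
[col 1] HU: children H:{C}, U:{G} ∪→ {C,G}; cost 1
[col 1] HOU: children HU:{C,G}, O:{T} ∪→ {C,G,T}; cost 1
[col 1] BHOU: children B:{C}, HOU:{C,G,T} ∩→ {C}; cost 0
[col 1] GI: children G:{T}, I:{A} ∪→ {A,T}; cost 1
[col 1] BGHIOU: children BHOU:{C}, GI:{A,T} ∪→ {A,C,T}; cost 1
[col 2] HU: children H:{T}, U:{G} ∪→ {G,T}; cost 1
[col 2] HOU: children HU:{G,T}, O:{G} ∩→ {G}; cost 0
[col 2] BHOU: children B:{C}, HOU:{G} ∪→ {C,G}; cost 1
[col 2] GI: children G:{T}, I:{A} ∪→ {A,T}; cost 1
[col 2] BGHIOU: children BHOU:{C,G}, GI:{A,T} ∪→ {A,C,G,T}; cost 1
per-site changes: [3, 4, 4]; total = 11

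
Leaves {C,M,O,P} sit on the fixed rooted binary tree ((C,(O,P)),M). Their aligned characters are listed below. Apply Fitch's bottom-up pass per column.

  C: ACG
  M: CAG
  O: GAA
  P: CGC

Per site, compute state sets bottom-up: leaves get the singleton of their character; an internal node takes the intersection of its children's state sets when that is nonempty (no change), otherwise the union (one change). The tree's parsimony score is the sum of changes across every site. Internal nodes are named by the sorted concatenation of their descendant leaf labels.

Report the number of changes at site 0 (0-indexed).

site 0, node OP: O={G} ∪ P={C} → {C,G} (+1)
site 0, node COP: C={A} ∪ OP={C,G} → {A,C,G} (+1)
site 0, node CMOP: COP={A,C,G} ∩ M={C} → {C} (+0)
site 1, node OP: O={A} ∪ P={G} → {A,G} (+1)
site 1, node COP: C={C} ∪ OP={A,G} → {A,C,G} (+1)
site 1, node CMOP: COP={A,C,G} ∩ M={A} → {A} (+0)
site 2, node OP: O={A} ∪ P={C} → {A,C} (+1)
site 2, node COP: C={G} ∪ OP={A,C} → {A,C,G} (+1)
site 2, node CMOP: COP={A,C,G} ∩ M={G} → {G} (+0)
per-site changes: [2, 2, 2]; total = 6

2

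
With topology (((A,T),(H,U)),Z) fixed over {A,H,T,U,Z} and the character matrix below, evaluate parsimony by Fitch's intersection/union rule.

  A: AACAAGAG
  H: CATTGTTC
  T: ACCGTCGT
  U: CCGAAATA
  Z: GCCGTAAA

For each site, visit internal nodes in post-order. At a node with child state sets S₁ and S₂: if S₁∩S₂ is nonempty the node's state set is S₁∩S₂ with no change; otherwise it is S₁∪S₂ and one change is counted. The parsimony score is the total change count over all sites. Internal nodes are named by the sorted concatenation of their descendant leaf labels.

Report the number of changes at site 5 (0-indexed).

AT@0: {A} ∩ {A} = {A} (intersection, +0)
HU@0: {C} ∩ {C} = {C} (intersection, +0)
AHTU@0: {A} ∪ {C} = {A,C} (union, +1)
AHTUZ@0: {A,C} ∪ {G} = {A,C,G} (union, +1)
AT@1: {A} ∪ {C} = {A,C} (union, +1)
HU@1: {A} ∪ {C} = {A,C} (union, +1)
AHTU@1: {A,C} ∩ {A,C} = {A,C} (intersection, +0)
AHTUZ@1: {A,C} ∩ {C} = {C} (intersection, +0)
AT@2: {C} ∩ {C} = {C} (intersection, +0)
HU@2: {T} ∪ {G} = {G,T} (union, +1)
AHTU@2: {C} ∪ {G,T} = {C,G,T} (union, +1)
AHTUZ@2: {C,G,T} ∩ {C} = {C} (intersection, +0)
AT@3: {A} ∪ {G} = {A,G} (union, +1)
HU@3: {T} ∪ {A} = {A,T} (union, +1)
AHTU@3: {A,G} ∩ {A,T} = {A} (intersection, +0)
AHTUZ@3: {A} ∪ {G} = {A,G} (union, +1)
AT@4: {A} ∪ {T} = {A,T} (union, +1)
HU@4: {G} ∪ {A} = {A,G} (union, +1)
AHTU@4: {A,T} ∩ {A,G} = {A} (intersection, +0)
AHTUZ@4: {A} ∪ {T} = {A,T} (union, +1)
AT@5: {G} ∪ {C} = {C,G} (union, +1)
HU@5: {T} ∪ {A} = {A,T} (union, +1)
AHTU@5: {C,G} ∪ {A,T} = {A,C,G,T} (union, +1)
AHTUZ@5: {A,C,G,T} ∩ {A} = {A} (intersection, +0)
AT@6: {A} ∪ {G} = {A,G} (union, +1)
HU@6: {T} ∩ {T} = {T} (intersection, +0)
AHTU@6: {A,G} ∪ {T} = {A,G,T} (union, +1)
AHTUZ@6: {A,G,T} ∩ {A} = {A} (intersection, +0)
AT@7: {G} ∪ {T} = {G,T} (union, +1)
HU@7: {C} ∪ {A} = {A,C} (union, +1)
AHTU@7: {G,T} ∪ {A,C} = {A,C,G,T} (union, +1)
AHTUZ@7: {A,C,G,T} ∩ {A} = {A} (intersection, +0)
per-site changes: [2, 2, 2, 3, 3, 3, 2, 3]; total = 20

3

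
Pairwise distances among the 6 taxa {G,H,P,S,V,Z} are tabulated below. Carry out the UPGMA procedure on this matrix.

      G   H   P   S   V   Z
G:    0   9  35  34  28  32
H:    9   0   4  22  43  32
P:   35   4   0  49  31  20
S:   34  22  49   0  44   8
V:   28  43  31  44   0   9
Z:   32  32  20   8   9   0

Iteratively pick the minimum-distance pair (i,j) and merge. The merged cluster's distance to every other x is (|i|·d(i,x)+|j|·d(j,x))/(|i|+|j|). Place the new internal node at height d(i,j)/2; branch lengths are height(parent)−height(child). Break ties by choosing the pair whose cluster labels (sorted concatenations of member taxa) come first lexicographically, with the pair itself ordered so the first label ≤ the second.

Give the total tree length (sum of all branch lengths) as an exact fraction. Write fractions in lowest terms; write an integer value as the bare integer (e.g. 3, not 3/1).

751/12

1. join H+P (d=4) ⇒ HP; edges |H|=2, |P|=2
  updated: d(G,HP)=22, d(HP,S)=71/2, d(HP,V)=37, d(HP,Z)=26
2. join S+Z (d=8) ⇒ SZ; edges |S|=4, |Z|=4
  updated: d(G,SZ)=33, d(HP,SZ)=123/4, d(SZ,V)=53/2
3. join G+HP (d=22) ⇒ GHP; edges |G|=11, |HP|=9
  updated: d(GHP,SZ)=63/2, d(GHP,V)=34
4. join SZ+V (d=53/2) ⇒ SVZ; edges |SZ|=37/4, |V|=53/4
  updated: d(GHP,SVZ)=97/3
5. join GHP+SVZ (d=97/3) ⇒ GHPSVZ; edges |GHP|=31/6, |SVZ|=35/12
final tree: ((G:11,(H:2,P:2):9):31/6,((S:4,Z:4):37/4,V:53/4):35/12)
total length: 751/12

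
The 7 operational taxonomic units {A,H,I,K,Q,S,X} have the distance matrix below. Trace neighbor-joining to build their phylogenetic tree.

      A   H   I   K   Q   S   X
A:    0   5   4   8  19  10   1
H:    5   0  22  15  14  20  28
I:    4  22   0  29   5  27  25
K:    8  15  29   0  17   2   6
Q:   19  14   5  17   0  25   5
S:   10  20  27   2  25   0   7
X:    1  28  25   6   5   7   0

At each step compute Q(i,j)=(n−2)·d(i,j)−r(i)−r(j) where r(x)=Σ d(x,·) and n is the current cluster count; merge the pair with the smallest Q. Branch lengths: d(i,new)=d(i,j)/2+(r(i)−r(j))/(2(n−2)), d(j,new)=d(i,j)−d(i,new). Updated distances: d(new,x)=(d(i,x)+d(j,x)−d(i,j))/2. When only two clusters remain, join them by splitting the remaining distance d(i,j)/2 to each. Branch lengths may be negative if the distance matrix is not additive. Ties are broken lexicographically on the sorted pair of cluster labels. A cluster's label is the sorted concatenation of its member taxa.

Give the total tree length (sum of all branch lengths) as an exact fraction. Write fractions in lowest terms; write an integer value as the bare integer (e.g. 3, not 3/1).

33

step 1: merge (I,Q) at d=5, Q=-172; branch lengths I→26/5, Q→-1/5; new cluster IQ
  updated: d(A,IQ)=9, d(H,IQ)=31/2, d(IQ,K)=41/2, d(IQ,S)=47/2, d(IQ,X)=25/2
step 2: merge (K,S) at d=2, Q=-106; branch lengths K→-3/8, S→19/8; new cluster KS
  updated: d(A,KS)=8, d(H,KS)=33/2, d(IQ,KS)=21, d(KS,X)=11/2
step 3: merge (KS,X) at d=11/2, Q=-163/2; branch lengths KS→41/12, X→25/12; new cluster KSX
  updated: d(A,KSX)=7/4, d(H,KSX)=39/2, d(IQ,KSX)=14
step 4: merge (A,KSX) at d=7/4, Q=-95/2; branch lengths A→-4, KSX→23/4; new cluster AKSX
  updated: d(AKSX,H)=91/8, d(AKSX,IQ)=85/8
step 5: merge (AKSX,H) at d=91/8, Q=-75/2; branch lengths AKSX→13/4, H→65/8; new cluster AHKSX
  updated: d(AHKSX,IQ)=59/8
step 6: merge (AHKSX,IQ) at d=59/8; branch lengths AHKSX→59/16, IQ→59/16; new cluster AHIKQSX
final tree: (((A:-4,((K:-3/8,S:19/8):41/12,X:25/12):23/4):13/4,H:65/8):59/16,(I:26/5,Q:-1/5):59/16)
total length: 33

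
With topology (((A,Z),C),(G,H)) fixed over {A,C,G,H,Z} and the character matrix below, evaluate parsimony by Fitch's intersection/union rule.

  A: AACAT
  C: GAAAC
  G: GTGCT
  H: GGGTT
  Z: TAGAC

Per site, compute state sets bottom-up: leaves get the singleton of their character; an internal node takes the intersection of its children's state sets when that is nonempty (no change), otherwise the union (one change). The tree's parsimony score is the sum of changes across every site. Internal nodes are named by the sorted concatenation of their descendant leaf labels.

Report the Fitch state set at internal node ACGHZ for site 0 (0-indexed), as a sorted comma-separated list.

G

site 0, node AZ: A={A} ∪ Z={T} → {A,T} (+1)
site 0, node ACZ: AZ={A,T} ∪ C={G} → {A,G,T} (+1)
site 0, node GH: G={G} ∩ H={G} → {G} (+0)
site 0, node ACGHZ: ACZ={A,G,T} ∩ GH={G} → {G} (+0)
site 1, node AZ: A={A} ∩ Z={A} → {A} (+0)
site 1, node ACZ: AZ={A} ∩ C={A} → {A} (+0)
site 1, node GH: G={T} ∪ H={G} → {G,T} (+1)
site 1, node ACGHZ: ACZ={A} ∪ GH={G,T} → {A,G,T} (+1)
site 2, node AZ: A={C} ∪ Z={G} → {C,G} (+1)
site 2, node ACZ: AZ={C,G} ∪ C={A} → {A,C,G} (+1)
site 2, node GH: G={G} ∩ H={G} → {G} (+0)
site 2, node ACGHZ: ACZ={A,C,G} ∩ GH={G} → {G} (+0)
site 3, node AZ: A={A} ∩ Z={A} → {A} (+0)
site 3, node ACZ: AZ={A} ∩ C={A} → {A} (+0)
site 3, node GH: G={C} ∪ H={T} → {C,T} (+1)
site 3, node ACGHZ: ACZ={A} ∪ GH={C,T} → {A,C,T} (+1)
site 4, node AZ: A={T} ∪ Z={C} → {C,T} (+1)
site 4, node ACZ: AZ={C,T} ∩ C={C} → {C} (+0)
site 4, node GH: G={T} ∩ H={T} → {T} (+0)
site 4, node ACGHZ: ACZ={C} ∪ GH={T} → {C,T} (+1)
per-site changes: [2, 2, 2, 2, 2]; total = 10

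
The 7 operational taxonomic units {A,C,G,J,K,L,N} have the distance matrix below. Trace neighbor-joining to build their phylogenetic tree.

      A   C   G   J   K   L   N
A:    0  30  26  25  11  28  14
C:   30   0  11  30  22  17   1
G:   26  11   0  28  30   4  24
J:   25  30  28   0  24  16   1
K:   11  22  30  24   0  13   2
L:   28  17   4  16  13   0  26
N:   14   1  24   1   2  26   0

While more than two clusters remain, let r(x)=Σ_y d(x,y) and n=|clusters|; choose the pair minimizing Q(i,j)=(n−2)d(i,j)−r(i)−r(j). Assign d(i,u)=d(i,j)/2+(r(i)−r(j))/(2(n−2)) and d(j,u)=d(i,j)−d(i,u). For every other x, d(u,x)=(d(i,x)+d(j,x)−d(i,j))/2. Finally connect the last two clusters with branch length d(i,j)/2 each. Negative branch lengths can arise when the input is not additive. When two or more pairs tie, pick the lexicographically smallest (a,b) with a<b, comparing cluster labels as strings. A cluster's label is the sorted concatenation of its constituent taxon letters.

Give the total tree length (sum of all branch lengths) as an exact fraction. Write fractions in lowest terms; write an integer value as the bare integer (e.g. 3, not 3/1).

727/16

step 1: merge (G,L) at d=4, Q=-207; branch lengths G→39/10, L→1/10; new cluster GL
  updated: d(A,GL)=25, d(C,GL)=12, d(GL,J)=20, d(GL,K)=39/2, d(GL,N)=23
step 2: merge (C,GL) at d=12, Q=-293/2; branch lengths C→87/16, GL→105/16; new cluster CGL
  updated: d(A,CGL)=43/2, d(CGL,J)=19, d(CGL,K)=59/4, d(CGL,N)=6
step 3: merge (A,K) at d=11, Q=-361/4; branch lengths A→211/24, K→53/24; new cluster AK
  updated: d(AK,CGL)=101/8, d(AK,J)=19, d(AK,N)=5/2
step 4: merge (AK,CGL) at d=101/8, Q=-93/2; branch lengths AK→87/16, CGL→115/16; new cluster ACGKL
  updated: d(ACGKL,J)=203/16, d(ACGKL,N)=-33/16
step 5: merge (ACGKL,J) at d=203/16, Q=-93/8; branch lengths ACGKL→77/16, J→63/8; new cluster ACGJKL
  updated: d(ACGJKL,N)=-55/8
step 6: merge (ACGJKL,N) at d=-55/8; branch lengths ACGJKL→-55/16, N→-55/16; new cluster ACGJKLN
final tree: ((((A:211/24,K:53/24):87/16,(C:87/16,(G:39/10,L:1/10):105/16):115/16):77/16,J:63/8):-55/16,N:-55/16)
total length: 727/16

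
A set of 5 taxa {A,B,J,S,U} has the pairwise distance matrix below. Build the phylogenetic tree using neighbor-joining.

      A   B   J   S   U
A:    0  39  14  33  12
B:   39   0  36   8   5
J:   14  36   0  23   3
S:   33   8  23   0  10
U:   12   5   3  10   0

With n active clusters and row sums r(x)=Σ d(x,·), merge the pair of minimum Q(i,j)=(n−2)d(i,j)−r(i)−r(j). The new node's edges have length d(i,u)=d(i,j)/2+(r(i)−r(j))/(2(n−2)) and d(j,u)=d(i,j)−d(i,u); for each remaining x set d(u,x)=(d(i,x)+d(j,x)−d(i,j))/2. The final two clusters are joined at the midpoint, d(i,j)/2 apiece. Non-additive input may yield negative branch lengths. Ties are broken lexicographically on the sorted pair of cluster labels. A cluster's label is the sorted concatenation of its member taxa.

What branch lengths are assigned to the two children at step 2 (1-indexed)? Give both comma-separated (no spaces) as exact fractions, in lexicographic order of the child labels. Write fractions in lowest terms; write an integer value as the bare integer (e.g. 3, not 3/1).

87/8,25/8

1. join B+S (d=8, Q=-138) ⇒ BS; edges |B|=19/3, |S|=5/3
  updated: d(A,BS)=32, d(BS,J)=51/2, d(BS,U)=7/2
2. join A+J (d=14, Q=-145/2) ⇒ AJ; edges |A|=87/8, |J|=25/8
  updated: d(AJ,BS)=87/4, d(AJ,U)=1/2
3. join AJ+BS (d=87/4, Q=-103/4) ⇒ ABJS; edges |AJ|=75/8, |BS|=99/8
  updated: d(ABJS,U)=-71/8
4. join ABJS+U (d=-71/8) ⇒ ABJSU; edges |ABJS|=-71/16, |U|=-71/16
final tree: (((A:87/8,J:25/8):75/8,(B:19/3,S:5/3):99/8):-71/16,U:-71/16)
total length: 279/8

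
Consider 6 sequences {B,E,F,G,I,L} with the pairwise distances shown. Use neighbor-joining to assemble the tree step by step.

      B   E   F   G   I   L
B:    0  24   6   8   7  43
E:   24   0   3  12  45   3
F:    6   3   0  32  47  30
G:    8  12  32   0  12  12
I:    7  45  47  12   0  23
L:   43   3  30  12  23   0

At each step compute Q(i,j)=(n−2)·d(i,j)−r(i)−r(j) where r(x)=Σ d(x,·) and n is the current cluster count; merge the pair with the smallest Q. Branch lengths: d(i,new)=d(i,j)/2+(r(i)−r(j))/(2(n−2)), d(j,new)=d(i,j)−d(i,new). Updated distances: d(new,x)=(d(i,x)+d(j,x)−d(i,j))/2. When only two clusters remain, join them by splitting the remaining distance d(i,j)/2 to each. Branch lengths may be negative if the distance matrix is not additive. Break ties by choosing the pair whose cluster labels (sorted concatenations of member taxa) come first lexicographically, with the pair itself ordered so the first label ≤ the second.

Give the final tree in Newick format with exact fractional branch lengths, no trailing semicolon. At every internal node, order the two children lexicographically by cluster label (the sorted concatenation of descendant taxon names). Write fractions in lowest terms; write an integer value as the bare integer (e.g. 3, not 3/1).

iteration 1: select B,I (d=7, Q=-194); attach at lengths (-9/4, 37/4); label the merged cluster BI
  updated: d(BI,E)=31, d(BI,F)=23, d(BI,G)=13/2, d(BI,L)=59/2
iteration 2: select BI,G (d=13/2, Q=-133); attach at lengths (47/6, -4/3); label the merged cluster BGI
  updated: d(BGI,E)=73/4, d(BGI,F)=97/4, d(BGI,L)=35/2
iteration 3: select BGI,L (d=35/2, Q=-151/2); attach at lengths (89/8, 51/8); label the merged cluster BGIL
  updated: d(BGIL,E)=15/8, d(BGIL,F)=147/8
iteration 4: select BGIL,E (d=15/8, Q=-93/4); attach at lengths (69/8, -27/4); label the merged cluster BEGIL
  updated: d(BEGIL,F)=39/4
iteration 5: select BEGIL,F (d=39/4); attach at lengths (39/8, 39/8); label the merged cluster BEFGIL
final tree: (((((B:-9/4,I:37/4):47/6,G:-4/3):89/8,L:51/8):69/8,E:-27/4):39/8,F:39/8)
total length: 341/8

(((((B:-9/4,I:37/4):47/6,G:-4/3):89/8,L:51/8):69/8,E:-27/4):39/8,F:39/8)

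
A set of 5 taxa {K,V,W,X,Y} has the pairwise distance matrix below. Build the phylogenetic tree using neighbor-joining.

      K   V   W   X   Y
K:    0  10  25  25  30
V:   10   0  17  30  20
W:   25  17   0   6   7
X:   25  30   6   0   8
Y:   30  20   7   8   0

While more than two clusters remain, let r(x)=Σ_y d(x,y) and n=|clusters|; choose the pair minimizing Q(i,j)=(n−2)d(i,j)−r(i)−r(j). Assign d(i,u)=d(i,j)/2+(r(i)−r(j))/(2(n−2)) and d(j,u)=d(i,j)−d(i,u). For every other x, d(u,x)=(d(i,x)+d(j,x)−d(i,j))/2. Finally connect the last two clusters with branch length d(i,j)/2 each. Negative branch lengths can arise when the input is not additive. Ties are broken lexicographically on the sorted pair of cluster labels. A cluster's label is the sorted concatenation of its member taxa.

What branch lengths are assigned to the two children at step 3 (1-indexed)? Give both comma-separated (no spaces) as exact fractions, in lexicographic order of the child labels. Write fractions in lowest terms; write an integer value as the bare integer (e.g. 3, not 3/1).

1. join K+V (d=10, Q=-137) ⇒ KV; edges |K|=43/6, |V|=17/6
  updated: d(KV,W)=16, d(KV,X)=45/2, d(KV,Y)=20
2. join KV+W (d=16, Q=-111/2) ⇒ KVW; edges |KV|=123/8, |W|=5/8
  updated: d(KVW,X)=25/4, d(KVW,Y)=11/2
3. join KVW+X (d=25/4, Q=-79/4) ⇒ KVWX; edges |KVW|=15/8, |X|=35/8
  updated: d(KVWX,Y)=29/8
4. join KVWX+Y (d=29/8) ⇒ KVWXY; edges |KVWX|=29/16, |Y|=29/16
final tree: ((((K:43/6,V:17/6):123/8,W:5/8):15/8,X:35/8):29/16,Y:29/16)
total length: 287/8

15/8,35/8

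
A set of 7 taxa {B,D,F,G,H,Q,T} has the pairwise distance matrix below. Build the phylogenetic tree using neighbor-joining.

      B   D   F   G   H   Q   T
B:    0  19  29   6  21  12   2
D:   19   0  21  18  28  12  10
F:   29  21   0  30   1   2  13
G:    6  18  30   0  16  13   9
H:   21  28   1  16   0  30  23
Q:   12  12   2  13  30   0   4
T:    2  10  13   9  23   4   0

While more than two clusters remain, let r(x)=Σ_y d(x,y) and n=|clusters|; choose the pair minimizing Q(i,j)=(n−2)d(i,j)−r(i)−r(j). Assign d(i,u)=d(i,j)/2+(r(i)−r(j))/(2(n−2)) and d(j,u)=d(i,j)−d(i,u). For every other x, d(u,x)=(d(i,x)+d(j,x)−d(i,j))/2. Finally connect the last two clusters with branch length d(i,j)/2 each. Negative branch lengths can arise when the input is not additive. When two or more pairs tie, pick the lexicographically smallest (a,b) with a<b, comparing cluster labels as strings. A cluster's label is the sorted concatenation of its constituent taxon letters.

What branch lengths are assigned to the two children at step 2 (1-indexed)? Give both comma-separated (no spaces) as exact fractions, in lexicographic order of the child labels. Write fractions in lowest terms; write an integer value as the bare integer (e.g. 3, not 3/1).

19/8,29/8

1. join F+H (d=1, Q=-210) ⇒ FH; edges |F|=-9/5, |H|=14/5
  updated: d(B,FH)=49/2, d(D,FH)=24, d(FH,G)=45/2, d(FH,Q)=31/2, d(FH,T)=35/2
2. join B+G (d=6, Q=-108) ⇒ BG; edges |B|=19/8, |G|=29/8
  updated: d(BG,D)=31/2, d(BG,FH)=41/2, d(BG,Q)=19/2, d(BG,T)=5/2
3. join BG+T (d=5/2, Q=-149/2) ⇒ BGT; edges |BG|=43/12, |T|=-13/12
  updated: d(BGT,D)=23/2, d(BGT,FH)=71/4, d(BGT,Q)=11/2
4. join BGT+D (d=23/2, Q=-237/4) ⇒ BDGT; edges |BGT|=41/16, |D|=143/16
  updated: d(BDGT,FH)=121/8, d(BDGT,Q)=3
5. join BDGT+FH (d=121/8, Q=-269/8) ⇒ BDFGHT; edges |BDGT|=21/16, |FH|=221/16
  updated: d(BDFGHT,Q)=27/16
6. join BDFGHT+Q (d=27/16) ⇒ BDFGHQT; edges |BDFGHT|=27/32, |Q|=27/32
final tree: (((((B:19/8,G:29/8):43/12,T:-13/12):41/16,D:143/16):21/16,(F:-9/5,H:14/5):221/16):27/32,Q:27/32)
total length: 605/16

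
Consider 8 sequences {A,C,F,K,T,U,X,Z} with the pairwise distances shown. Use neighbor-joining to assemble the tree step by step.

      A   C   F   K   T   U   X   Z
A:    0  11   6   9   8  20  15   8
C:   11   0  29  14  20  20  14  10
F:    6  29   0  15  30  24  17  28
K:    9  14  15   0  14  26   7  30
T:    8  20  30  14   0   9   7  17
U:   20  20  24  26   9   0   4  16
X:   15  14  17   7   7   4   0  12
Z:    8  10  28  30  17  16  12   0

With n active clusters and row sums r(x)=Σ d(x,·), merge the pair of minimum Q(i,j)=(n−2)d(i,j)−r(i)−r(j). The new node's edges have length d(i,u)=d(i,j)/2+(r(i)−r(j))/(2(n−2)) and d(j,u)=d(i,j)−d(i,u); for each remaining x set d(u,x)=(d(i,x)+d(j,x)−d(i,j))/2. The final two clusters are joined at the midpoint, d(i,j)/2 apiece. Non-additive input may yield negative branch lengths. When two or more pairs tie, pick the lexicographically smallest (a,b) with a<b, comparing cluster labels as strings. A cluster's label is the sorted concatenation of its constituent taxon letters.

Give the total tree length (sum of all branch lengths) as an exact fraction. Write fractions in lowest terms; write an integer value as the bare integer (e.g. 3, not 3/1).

1. join A+F (d=6, Q=-190) ⇒ AF; edges |A|=-3, |F|=9
  updated: d(AF,C)=17, d(AF,K)=9, d(AF,T)=16, d(AF,U)=19, d(AF,X)=13, d(AF,Z)=15
2. join C+Z (d=10, Q=-145) ⇒ CZ; edges |C|=9/2, |Z|=11/2
  updated: d(AF,CZ)=11, d(CZ,K)=17, d(CZ,T)=27/2, d(CZ,U)=13, d(CZ,X)=8
3. join AF+K (d=9, Q=-105) ⇒ AFK; edges |AF|=31/8, |K|=41/8
  updated: d(AFK,CZ)=19/2, d(AFK,T)=21/2, d(AFK,U)=18, d(AFK,X)=11/2
4. join AFK+CZ (d=19/2, Q=-59) ⇒ ACFKZ; edges |AFK|=14/3, |CZ|=29/6
  updated: d(ACFKZ,T)=29/4, d(ACFKZ,U)=43/4, d(ACFKZ,X)=2
5. join ACFKZ+X (d=2, Q=-29) ⇒ ACFKXZ; edges |ACFKZ|=11/4, |X|=-3/4
  updated: d(ACFKXZ,T)=49/8, d(ACFKXZ,U)=51/8
6. join ACFKXZ+T (d=49/8, Q=-43/2) ⇒ ACFKTXZ; edges |ACFKXZ|=7/4, |T|=35/8
  updated: d(ACFKTXZ,U)=37/8
7. join ACFKTXZ+U (d=37/8) ⇒ ACFKTUXZ; edges |ACFKTXZ|=37/16, |U|=37/16
final tree: ((((((A:-3,F:9):31/8,K:41/8):14/3,(C:9/2,Z:11/2):29/6):11/4,X:-3/4):7/4,T:35/8):37/16,U:37/16)
total length: 189/4

189/4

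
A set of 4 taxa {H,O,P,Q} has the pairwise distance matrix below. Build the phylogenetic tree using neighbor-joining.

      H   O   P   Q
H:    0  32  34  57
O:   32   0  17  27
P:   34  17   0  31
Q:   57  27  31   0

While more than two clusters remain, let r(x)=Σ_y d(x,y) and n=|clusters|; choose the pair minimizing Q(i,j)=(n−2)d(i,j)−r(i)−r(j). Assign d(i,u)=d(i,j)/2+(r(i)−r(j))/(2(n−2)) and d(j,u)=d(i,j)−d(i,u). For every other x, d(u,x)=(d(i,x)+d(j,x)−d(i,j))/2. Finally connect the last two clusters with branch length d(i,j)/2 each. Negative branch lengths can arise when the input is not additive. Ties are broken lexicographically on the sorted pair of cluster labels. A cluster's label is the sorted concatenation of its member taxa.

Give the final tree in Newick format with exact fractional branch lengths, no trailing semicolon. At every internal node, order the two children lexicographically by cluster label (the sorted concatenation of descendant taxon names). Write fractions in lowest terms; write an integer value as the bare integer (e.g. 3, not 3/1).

iteration 1: select H,P (d=34, Q=-137); attach at lengths (109/4, 27/4); label the merged cluster HP
  updated: d(HP,O)=15/2, d(HP,Q)=27
iteration 2: select HP,O (d=15/2, Q=-123/2); attach at lengths (15/4, 15/4); label the merged cluster HOP
  updated: d(HOP,Q)=93/4
iteration 3: select HOP,Q (d=93/4); attach at lengths (93/8, 93/8); label the merged cluster HOPQ
final tree: (((H:109/4,P:27/4):15/4,O:15/4):93/8,Q:93/8)
total length: 259/4

(((H:109/4,P:27/4):15/4,O:15/4):93/8,Q:93/8)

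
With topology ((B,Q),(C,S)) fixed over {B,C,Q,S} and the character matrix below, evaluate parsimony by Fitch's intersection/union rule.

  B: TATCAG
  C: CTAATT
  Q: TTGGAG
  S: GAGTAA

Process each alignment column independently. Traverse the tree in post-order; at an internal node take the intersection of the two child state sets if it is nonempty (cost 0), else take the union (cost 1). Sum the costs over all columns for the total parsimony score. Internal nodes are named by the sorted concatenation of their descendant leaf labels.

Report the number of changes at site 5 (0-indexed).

2

[col 0] BQ: children B:{T}, Q:{T} ∩→ {T}; cost 0
[col 0] CS: children C:{C}, S:{G} ∪→ {C,G}; cost 1
[col 0] BCQS: children BQ:{T}, CS:{C,G} ∪→ {C,G,T}; cost 1
[col 1] BQ: children B:{A}, Q:{T} ∪→ {A,T}; cost 1
[col 1] CS: children C:{T}, S:{A} ∪→ {A,T}; cost 1
[col 1] BCQS: children BQ:{A,T}, CS:{A,T} ∩→ {A,T}; cost 0
[col 2] BQ: children B:{T}, Q:{G} ∪→ {G,T}; cost 1
[col 2] CS: children C:{A}, S:{G} ∪→ {A,G}; cost 1
[col 2] BCQS: children BQ:{G,T}, CS:{A,G} ∩→ {G}; cost 0
[col 3] BQ: children B:{C}, Q:{G} ∪→ {C,G}; cost 1
[col 3] CS: children C:{A}, S:{T} ∪→ {A,T}; cost 1
[col 3] BCQS: children BQ:{C,G}, CS:{A,T} ∪→ {A,C,G,T}; cost 1
[col 4] BQ: children B:{A}, Q:{A} ∩→ {A}; cost 0
[col 4] CS: children C:{T}, S:{A} ∪→ {A,T}; cost 1
[col 4] BCQS: children BQ:{A}, CS:{A,T} ∩→ {A}; cost 0
[col 5] BQ: children B:{G}, Q:{G} ∩→ {G}; cost 0
[col 5] CS: children C:{T}, S:{A} ∪→ {A,T}; cost 1
[col 5] BCQS: children BQ:{G}, CS:{A,T} ∪→ {A,G,T}; cost 1
per-site changes: [2, 2, 2, 3, 1, 2]; total = 12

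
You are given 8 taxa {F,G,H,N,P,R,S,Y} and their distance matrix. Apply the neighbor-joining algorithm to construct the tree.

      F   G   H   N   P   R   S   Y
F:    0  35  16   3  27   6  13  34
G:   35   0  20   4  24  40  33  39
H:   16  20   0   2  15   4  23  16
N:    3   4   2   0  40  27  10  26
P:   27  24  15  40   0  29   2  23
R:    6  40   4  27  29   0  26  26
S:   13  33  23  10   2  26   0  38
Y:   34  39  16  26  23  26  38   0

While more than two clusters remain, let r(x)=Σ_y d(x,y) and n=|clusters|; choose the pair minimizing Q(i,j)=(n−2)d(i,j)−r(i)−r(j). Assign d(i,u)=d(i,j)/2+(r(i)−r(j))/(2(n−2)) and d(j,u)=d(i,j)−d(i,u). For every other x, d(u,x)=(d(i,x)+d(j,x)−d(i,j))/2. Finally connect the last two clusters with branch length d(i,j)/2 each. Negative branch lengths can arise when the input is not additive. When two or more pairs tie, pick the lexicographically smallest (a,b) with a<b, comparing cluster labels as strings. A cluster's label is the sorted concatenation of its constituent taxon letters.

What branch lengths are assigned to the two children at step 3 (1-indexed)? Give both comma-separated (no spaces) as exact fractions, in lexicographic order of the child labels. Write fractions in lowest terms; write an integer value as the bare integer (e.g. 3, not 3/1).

step 1: merge (P,S) at d=2, Q=-293; branch lengths P→9/4, S→-1/4; new cluster PS
  updated: d(F,PS)=19, d(G,PS)=55/2, d(H,PS)=18, d(N,PS)=24, d(PS,R)=53/2, d(PS,Y)=59/2
step 2: merge (G,N) at d=4, Q=-463/2; branch lengths G→199/20, N→-119/20; new cluster GN
  updated: d(F,GN)=17, d(GN,H)=9, d(GN,PS)=95/4, d(GN,R)=63/2, d(GN,Y)=61/2
step 3: merge (F,R) at d=6, Q=-162; branch lengths F→11/4, R→13/4; new cluster FR
  updated: d(FR,GN)=85/4, d(FR,H)=7, d(FR,PS)=79/4, d(FR,Y)=27
step 4: merge (GN,H) at d=9, Q=-215/2; branch lengths GN→41/4, H→-5/4; new cluster GHN
  updated: d(FR,GHN)=77/8, d(GHN,PS)=131/8, d(GHN,Y)=75/4
step 5: merge (FR,PS) at d=79/4, Q=-165/2; branch lengths FR→121/16, PS→195/16; new cluster FPRS
  updated: d(FPRS,GHN)=25/8, d(FPRS,Y)=147/8
step 6: merge (FPRS,GHN) at d=25/8, Q=-161/4; branch lengths FPRS→11/8, GHN→7/4; new cluster FGHNPRS
  updated: d(FGHNPRS,Y)=17
step 7: merge (FGHNPRS,Y) at d=17; branch lengths FGHNPRS→17/2, Y→17/2; new cluster FGHNPRSY
final tree: ((((F:11/4,R:13/4):121/16,(P:9/4,S:-1/4):195/16):11/8,((G:199/20,N:-119/20):41/4,H:-5/4):7/4):17/2,Y:17/2)
total length: 487/8

11/4,13/4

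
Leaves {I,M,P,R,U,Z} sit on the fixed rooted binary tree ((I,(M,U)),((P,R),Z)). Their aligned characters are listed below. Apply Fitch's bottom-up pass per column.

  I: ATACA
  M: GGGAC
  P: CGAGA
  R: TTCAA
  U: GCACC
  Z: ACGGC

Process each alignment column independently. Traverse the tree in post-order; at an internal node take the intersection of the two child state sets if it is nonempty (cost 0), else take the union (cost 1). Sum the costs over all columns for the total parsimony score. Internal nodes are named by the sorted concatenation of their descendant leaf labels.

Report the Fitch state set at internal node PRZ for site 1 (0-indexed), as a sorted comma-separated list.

C,G,T

site 0, node MU: M={G} ∩ U={G} → {G} (+0)
site 0, node IMU: I={A} ∪ MU={G} → {A,G} (+1)
site 0, node PR: P={C} ∪ R={T} → {C,T} (+1)
site 0, node PRZ: PR={C,T} ∪ Z={A} → {A,C,T} (+1)
site 0, node IMPRUZ: IMU={A,G} ∩ PRZ={A,C,T} → {A} (+0)
site 1, node MU: M={G} ∪ U={C} → {C,G} (+1)
site 1, node IMU: I={T} ∪ MU={C,G} → {C,G,T} (+1)
site 1, node PR: P={G} ∪ R={T} → {G,T} (+1)
site 1, node PRZ: PR={G,T} ∪ Z={C} → {C,G,T} (+1)
site 1, node IMPRUZ: IMU={C,G,T} ∩ PRZ={C,G,T} → {C,G,T} (+0)
site 2, node MU: M={G} ∪ U={A} → {A,G} (+1)
site 2, node IMU: I={A} ∩ MU={A,G} → {A} (+0)
site 2, node PR: P={A} ∪ R={C} → {A,C} (+1)
site 2, node PRZ: PR={A,C} ∪ Z={G} → {A,C,G} (+1)
site 2, node IMPRUZ: IMU={A} ∩ PRZ={A,C,G} → {A} (+0)
site 3, node MU: M={A} ∪ U={C} → {A,C} (+1)
site 3, node IMU: I={C} ∩ MU={A,C} → {C} (+0)
site 3, node PR: P={G} ∪ R={A} → {A,G} (+1)
site 3, node PRZ: PR={A,G} ∩ Z={G} → {G} (+0)
site 3, node IMPRUZ: IMU={C} ∪ PRZ={G} → {C,G} (+1)
site 4, node MU: M={C} ∩ U={C} → {C} (+0)
site 4, node IMU: I={A} ∪ MU={C} → {A,C} (+1)
site 4, node PR: P={A} ∩ R={A} → {A} (+0)
site 4, node PRZ: PR={A} ∪ Z={C} → {A,C} (+1)
site 4, node IMPRUZ: IMU={A,C} ∩ PRZ={A,C} → {A,C} (+0)
per-site changes: [3, 4, 3, 3, 2]; total = 15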